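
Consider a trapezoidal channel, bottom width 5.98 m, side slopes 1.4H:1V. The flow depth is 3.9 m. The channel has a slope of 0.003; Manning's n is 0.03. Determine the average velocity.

With bottom width b = 5.98 m and side slope z = 1.4: A = (b + zy)y = (5.98 + 1.4×3.9)×3.9 = 44.62 m²; P = b + 2y√(1+z²) = 5.98 + 2×3.9×1.72 = 19.4 m.
Hydraulic radius R = A/P = 44.62/19.4 = 2.3 m.
From Manning's equation, V = (1/n) R^(2/3) S^(1/2) = (1/0.03) × 2.3^(2/3) × 0.003^(1/2) = 3.18 m/s.

V = 3.18 m/s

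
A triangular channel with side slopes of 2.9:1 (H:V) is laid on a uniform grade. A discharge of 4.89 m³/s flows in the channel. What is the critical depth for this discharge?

y_c = 0.897 m

At critical depth, Q² T / (g A³) = 1, i.e. A³/T = Q²/g = 4.89²/9.81 = 2.438.
At y = 0.742 m: A³/T = 0.9458 — low.
At y = 0.977 m: A³/T = 3.743 — high.
At y = 0.897 m: A³/T = 2.442 — ≈ 2.438.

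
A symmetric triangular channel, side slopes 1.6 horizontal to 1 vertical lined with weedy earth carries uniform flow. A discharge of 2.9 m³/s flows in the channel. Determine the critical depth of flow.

y_c = 0.923 m

At critical depth, Q² T / (g A³) = 1, i.e. A³/T = Q²/g = 2.9²/9.81 = 0.8573.
At y = 0.684 m: A³/T = 0.1916 — too small.
At y = 1.01 m: A³/T = 1.345 — too large.
At y = 0.923 m: A³/T = 0.8575 — matches.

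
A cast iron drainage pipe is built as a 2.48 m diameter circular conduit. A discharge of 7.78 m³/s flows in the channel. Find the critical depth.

y_c = 1.27 m

At critical depth, Q² T / (g A³) = 1, i.e. A³/T = Q²/g = 7.78²/9.81 = 6.17.
Try y = 1.61 m: A³/T = 15.45 — too large.
Try y = 1.27 m: A³/T = 6.224 — ≈ 6.17.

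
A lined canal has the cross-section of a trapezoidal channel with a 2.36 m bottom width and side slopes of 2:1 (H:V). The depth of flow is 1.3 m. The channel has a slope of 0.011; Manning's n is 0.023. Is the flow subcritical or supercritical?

With bottom width b = 2.36 m and side slope z = 2: A = (b + zy)y = (2.36 + 2×1.3)×1.3 = 6.448 m²; P = b + 2y√(1+z²) = 2.36 + 2×1.3×2.236 = 8.174 m.
Hydraulic radius R = A/P = 6.448/8.174 = 0.7889 m.
V = (1/n) R^(2/3) √S = (1/0.023) × 0.7889^(2/3) × √0.011 = 3.893 m/s. Hydraulic depth D_h = A/T = 6.448/7.56 = 0.8529 m.
Froude number Fr = V/√(g·D_h) = 3.893/√(9.81×0.8529) = 1.35, which is greater than 1, so the flow is supercritical.

supercritical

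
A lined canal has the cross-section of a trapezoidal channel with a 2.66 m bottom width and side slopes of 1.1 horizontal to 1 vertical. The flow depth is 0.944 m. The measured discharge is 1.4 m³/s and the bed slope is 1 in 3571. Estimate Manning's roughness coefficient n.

With bottom width b = 2.66 m and side slope z = 1.1: A = (b + zy)y = (2.66 + 1.1×0.944)×0.944 = 3.491 m²; P = b + 2y√(1+z²) = 2.66 + 2×0.944×1.487 = 5.467 m.
Hydraulic radius R = A/P = 3.491/5.467 = 0.6386 m.
Rearranging Manning's equation: n = (1/Q) A R^(2/3) S^(1/2) = (1/1.4) × 3.491 × 0.6386^(2/3) × √0.00028 = 0.0309.

n = 0.0309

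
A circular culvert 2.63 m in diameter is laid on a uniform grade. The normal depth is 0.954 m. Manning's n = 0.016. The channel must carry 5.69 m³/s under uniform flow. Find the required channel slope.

For a circular section of diameter D = 2.63 m at depth y = 0.954 m, the central angle is θ = 2 arccos(1 − 2y/D) = 2.585 rad. Then A = (D²/8)(θ − sin θ) = 1.779 m² and P = Dθ/2 = 3.4 m.
Hydraulic radius R = A/P = 1.779/3.4 = 0.5232 m.
From Manning's equation, S = [nQ / (1 A R^(2/3))]² = [0.016 × 5.69 / (1 × 1.779 × 0.5232^(2/3))]² = 0.00621.

S = 0.00621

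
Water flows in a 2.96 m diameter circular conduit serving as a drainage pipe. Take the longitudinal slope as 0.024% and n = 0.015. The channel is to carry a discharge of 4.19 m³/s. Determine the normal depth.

y_n = 1.86 m

Manning's equation rearranged: A R^(2/3) = nQ / (1·√S) = 0.015 × 4.19 / (√0.00024) = 4.057.
Try y = 2.06 m: A R^(2/3) = 4.678 — too large.
Try y = 1.32 m: A R^(2/3) = 2.308 — too small.
Try y = 1.86 m: A R^(2/3) = 4.054 — matches.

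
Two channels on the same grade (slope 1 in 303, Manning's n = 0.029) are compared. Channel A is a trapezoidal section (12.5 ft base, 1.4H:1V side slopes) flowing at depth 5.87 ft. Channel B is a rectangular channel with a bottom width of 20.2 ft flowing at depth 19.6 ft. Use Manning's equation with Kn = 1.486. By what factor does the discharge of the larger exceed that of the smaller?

4.8

Channel A: With bottom width b = 12.5 ft and side slope z = 1.4: A = (b + zy)y = (12.5 + 1.4×5.87)×5.87 = 121.6 ft²; P = b + 2y√(1+z²) = 12.5 + 2×5.87×1.72 = 32.7 ft. Hydraulic radius R = A/P = 121.6/32.7 = 3.719 ft. Q_A = (1.486/0.029)·121.6·3.719^(2/3)·√0.0033 = 859.4 ft³/s.
Channel B: Flow area A = b·y = 20.2 × 19.6 = 395.9 ft². Wetted perimeter P = b + 2y = 20.2 + 2×19.6 = 59.4 ft. Hydraulic radius R = A/P = 395.9/59.4 = 6.665 ft. Q_B = (1.486/0.029)·395.9·6.665^(2/3)·√0.0033 = 4128 ft³/s.
The larger discharge is 4128 ft³/s and the smaller is 859.4 ft³/s; the ratio is 4.8.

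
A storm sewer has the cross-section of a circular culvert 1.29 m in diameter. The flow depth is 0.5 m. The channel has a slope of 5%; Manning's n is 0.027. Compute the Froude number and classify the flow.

supercritical

For a circular section of diameter D = 1.29 m at depth y = 0.5 m, the central angle is θ = 2 arccos(1 − 2y/D) = 2.688 rad. Then A = (D²/8)(θ − sin θ) = 0.468 m² and P = Dθ/2 = 1.734 m.
Hydraulic radius R = A/P = 0.468/1.734 = 0.2699 m.
V = (1/n) R^(2/3) √S = (1/0.027) × 0.2699^(2/3) × √0.05 = 3.459 m/s. Hydraulic depth D_h = A/T = 0.468/1.257 = 0.3723 m.
Froude number Fr = V/√(g·D_h) = 3.459/√(9.81×0.3723) = 1.81, which is greater than 1, so the flow is supercritical.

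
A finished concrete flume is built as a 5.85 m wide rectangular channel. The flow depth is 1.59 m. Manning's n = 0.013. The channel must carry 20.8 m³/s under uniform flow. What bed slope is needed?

S = 0.000812

Flow area A = b·y = 5.85 × 1.59 = 9.302 m². Wetted perimeter P = b + 2y = 5.85 + 2×1.59 = 9.03 m.
Hydraulic radius R = A/P = 9.302/9.03 = 1.03 m.
From Manning's equation, S = [nQ / (1 A R^(2/3))]² = [0.013 × 20.8 / (1 × 9.302 × 1.03^(2/3))]² = 0.000812.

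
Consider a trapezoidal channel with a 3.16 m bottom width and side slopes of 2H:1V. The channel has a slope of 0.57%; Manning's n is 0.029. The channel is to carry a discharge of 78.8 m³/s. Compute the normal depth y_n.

y_n = 2.69 m

Manning's equation rearranged: A R^(2/3) = nQ / (1·√S) = 0.029 × 78.8 / (√0.0057) = 30.27.
At y = 2.91 m: A R^(2/3) = 35.98 — high.
At y = 2.07 m: A R^(2/3) = 17.22 — low.
At y = 2.69 m: A R^(2/3) = 30.27 — close enough.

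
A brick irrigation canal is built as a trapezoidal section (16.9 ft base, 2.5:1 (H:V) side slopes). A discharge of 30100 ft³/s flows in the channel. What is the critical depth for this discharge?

y_c = 21.5 ft

At critical depth, Q² T / (g A³) = 1, i.e. A³/T = Q²/g = 30100²/32.2 = 28140000.
Trying y = 27.2 ft: A³/T = 80540000 — over.
Trying y = 18.2 ft: A³/T = 13580000 — short.
Trying y = 21.5 ft: A³/T = 28170000 — close enough.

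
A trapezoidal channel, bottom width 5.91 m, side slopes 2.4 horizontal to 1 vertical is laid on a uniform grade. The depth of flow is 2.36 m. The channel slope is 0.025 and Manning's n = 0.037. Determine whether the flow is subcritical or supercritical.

supercritical

With bottom width b = 5.91 m and side slope z = 2.4: A = (b + zy)y = (5.91 + 2.4×2.36)×2.36 = 27.31 m²; P = b + 2y√(1+z²) = 5.91 + 2×2.36×2.6 = 18.18 m.
Hydraulic radius R = A/P = 27.31/18.18 = 1.502 m.
V = (1/n) R^(2/3) √S = (1/0.037) × 1.502^(2/3) × √0.025 = 5.605 m/s. Hydraulic depth D_h = A/T = 27.31/17.24 = 1.585 m.
Froude number Fr = V/√(g·D_h) = 5.605/√(9.81×1.585) = 1.42, which is greater than 1, so the flow is supercritical.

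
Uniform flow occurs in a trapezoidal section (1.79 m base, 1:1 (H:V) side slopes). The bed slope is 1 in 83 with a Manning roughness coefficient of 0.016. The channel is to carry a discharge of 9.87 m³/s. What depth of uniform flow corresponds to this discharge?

Manning's equation rearranged: A R^(2/3) = nQ / (1·√S) = 0.016 × 9.87 / (√0.01205) = 1.439.
At y = 0.7 m: A R^(2/3) = 1.042 — short.
At y = 0.837 m: A R^(2/3) = 1.438 — ≈ 1.439.

y_n = 0.837 m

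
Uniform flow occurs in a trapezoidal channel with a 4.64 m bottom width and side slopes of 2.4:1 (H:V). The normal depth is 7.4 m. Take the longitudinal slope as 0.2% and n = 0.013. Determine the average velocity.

V = 8.44 m/s

With bottom width b = 4.64 m and side slope z = 2.4: A = (b + zy)y = (4.64 + 2.4×7.4)×7.4 = 165.8 m²; P = b + 2y√(1+z²) = 4.64 + 2×7.4×2.6 = 43.12 m.
Hydraulic radius R = A/P = 165.8/43.12 = 3.844 m.
From Manning's equation, V = (1/n) R^(2/3) S^(1/2) = (1/0.013) × 3.844^(2/3) × 0.002^(1/2) = 8.44 m/s.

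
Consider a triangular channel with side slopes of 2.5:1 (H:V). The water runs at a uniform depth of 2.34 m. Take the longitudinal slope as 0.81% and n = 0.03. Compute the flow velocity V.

For a triangular section with side slope z = 2.5: A = zy² = 2.5×2.34² = 13.69 m²; P = 2y√(1+z²) = 2×2.34×2.693 = 12.6 m.
Hydraulic radius R = A/P = 13.69/12.6 = 1.086 m.
From Manning's equation, V = (1/n) R^(2/3) S^(1/2) = (1/0.03) × 1.086^(2/3) × 0.0081^(1/2) = 3.17 m/s.

V = 3.17 m/s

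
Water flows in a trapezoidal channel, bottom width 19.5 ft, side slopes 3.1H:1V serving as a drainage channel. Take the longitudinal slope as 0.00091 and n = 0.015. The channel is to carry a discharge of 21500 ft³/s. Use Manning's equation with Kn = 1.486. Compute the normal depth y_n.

Manning's equation rearranged: A R^(2/3) = nQ / (1.486·√S) = 0.015 × 21500 / (1.486 × √0.00091) = 7194.
Trying y = 14.6 ft: A R^(2/3) = 3860 — short.
Trying y = 21.2 ft: A R^(2/3) = 9185 — over.
Trying y = 19.1 ft: A R^(2/3) = 7184 — ≈ 7194.

y_n = 19.1 ft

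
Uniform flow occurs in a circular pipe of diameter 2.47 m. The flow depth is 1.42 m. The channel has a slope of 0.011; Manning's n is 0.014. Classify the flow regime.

For a circular section of diameter D = 2.47 m at depth y = 1.42 m, the central angle is θ = 2 arccos(1 − 2y/D) = 3.442 rad. Then A = (D²/8)(θ − sin θ) = 2.851 m² and P = Dθ/2 = 4.251 m.
Hydraulic radius R = A/P = 2.851/4.251 = 0.6706 m.
V = (1/n) R^(2/3) √S = (1/0.014) × 0.6706^(2/3) × √0.011 = 5.74 m/s. Hydraulic depth D_h = A/T = 2.851/2.442 = 1.167 m.
Froude number Fr = V/√(g·D_h) = 5.74/√(9.81×1.167) = 1.7, which is greater than 1, so the flow is supercritical.

supercritical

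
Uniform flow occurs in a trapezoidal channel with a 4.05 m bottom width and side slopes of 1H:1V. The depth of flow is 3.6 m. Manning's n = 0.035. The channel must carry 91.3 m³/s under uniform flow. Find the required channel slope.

S = 0.00558

With bottom width b = 4.05 m and side slope z = 1: A = (b + zy)y = (4.05 + 1×3.6)×3.6 = 27.54 m²; P = b + 2y√(1+z²) = 4.05 + 2×3.6×1.414 = 14.23 m.
Hydraulic radius R = A/P = 27.54/14.23 = 1.935 m.
From Manning's equation, S = [nQ / (1 A R^(2/3))]² = [0.035 × 91.3 / (1 × 27.54 × 1.935^(2/3))]² = 0.00558.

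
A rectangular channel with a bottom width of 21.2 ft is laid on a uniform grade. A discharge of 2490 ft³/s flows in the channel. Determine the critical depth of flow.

y_c = 7.54 ft

For a rectangular channel, critical depth y_c = (q²/g)^(1/3) where q = Q/b = 2490/21.2 = 117.5 ft²/s.
So y_c = (117.5²/32.2)^(1/3) = 7.54 ft.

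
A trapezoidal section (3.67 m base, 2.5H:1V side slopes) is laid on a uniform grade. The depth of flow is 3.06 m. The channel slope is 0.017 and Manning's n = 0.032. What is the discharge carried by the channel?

Q = 203 m³/s

With bottom width b = 3.67 m and side slope z = 2.5: A = (b + zy)y = (3.67 + 2.5×3.06)×3.06 = 34.64 m²; P = b + 2y√(1+z²) = 3.67 + 2×3.06×2.693 = 20.15 m.
Hydraulic radius R = A/P = 34.64/20.15 = 1.719 m.
Manning's equation: Q = (1/n) A R^(2/3) S^(1/2) = (1/0.032) × 34.64 × 1.719^(2/3) × 0.017^(1/2) = 203 m³/s.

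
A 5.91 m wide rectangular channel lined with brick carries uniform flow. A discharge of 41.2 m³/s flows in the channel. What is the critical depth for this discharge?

y_c = 1.7 m

For a rectangular channel, critical depth y_c = (q²/g)^(1/3) where q = Q/b = 41.2/5.91 = 6.971 m²/s.
So y_c = (6.971²/9.81)^(1/3) = 1.7 m.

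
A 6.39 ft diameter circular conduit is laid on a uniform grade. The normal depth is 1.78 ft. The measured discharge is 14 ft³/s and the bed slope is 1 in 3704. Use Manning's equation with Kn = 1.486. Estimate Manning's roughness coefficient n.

For a circular section of diameter D = 6.39 ft at depth y = 1.78 ft, the central angle is θ = 2 arccos(1 − 2y/D) = 2.224 rad. Then A = (D²/8)(θ − sin θ) = 7.298 ft² and P = Dθ/2 = 7.106 ft.
Hydraulic radius R = A/P = 7.298/7.106 = 1.027 ft.
Rearranging Manning's equation: n = (1.486/Q) A R^(2/3) S^(1/2) = (1.486/14) × 7.298 × 1.027^(2/3) × √0.00027 = 0.013.

n = 0.013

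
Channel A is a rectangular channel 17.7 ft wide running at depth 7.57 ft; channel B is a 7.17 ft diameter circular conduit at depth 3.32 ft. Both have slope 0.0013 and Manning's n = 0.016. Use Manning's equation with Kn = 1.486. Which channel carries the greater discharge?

channel A

Channel A: Flow area A = b·y = 17.7 × 7.57 = 134 ft². Wetted perimeter P = b + 2y = 17.7 + 2×7.57 = 32.84 ft. Hydraulic radius R = A/P = 134/32.84 = 4.08 ft. Q_A = (1.486/0.016)·134·4.08^(2/3)·√0.0013 = 1146 ft³/s.
Channel B: For a circular section of diameter D = 7.17 ft at depth y = 3.32 ft, the central angle is θ = 2 arccos(1 − 2y/D) = 2.994 rad. Then A = (D²/8)(θ − sin θ) = 18.29 ft² and P = Dθ/2 = 10.73 ft. Hydraulic radius R = A/P = 18.29/10.73 = 1.704 ft. Q_B = (1.486/0.016)·18.29·1.704^(2/3)·√0.0013 = 87.38 ft³/s.
Q_A = 1146 ft³/s vs Q_B = 87.38 ft³/s, so channel A carries more.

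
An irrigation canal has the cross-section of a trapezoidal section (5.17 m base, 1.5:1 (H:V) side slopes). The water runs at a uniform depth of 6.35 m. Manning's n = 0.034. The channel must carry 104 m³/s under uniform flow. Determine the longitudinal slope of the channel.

With bottom width b = 5.17 m and side slope z = 1.5: A = (b + zy)y = (5.17 + 1.5×6.35)×6.35 = 93.31 m²; P = b + 2y√(1+z²) = 5.17 + 2×6.35×1.803 = 28.07 m.
Hydraulic radius R = A/P = 93.31/28.07 = 3.325 m.
From Manning's equation, S = [nQ / (1 A R^(2/3))]² = [0.034 × 104 / (1 × 93.31 × 3.325^(2/3))]² = 0.000289.

S = 0.000289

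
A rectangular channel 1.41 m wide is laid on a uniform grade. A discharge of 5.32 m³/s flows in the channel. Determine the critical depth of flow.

For a rectangular channel, critical depth y_c = (q²/g)^(1/3) where q = Q/b = 5.32/1.41 = 3.773 m²/s.
So y_c = (3.773²/9.81)^(1/3) = 1.13 m.

y_c = 1.13 m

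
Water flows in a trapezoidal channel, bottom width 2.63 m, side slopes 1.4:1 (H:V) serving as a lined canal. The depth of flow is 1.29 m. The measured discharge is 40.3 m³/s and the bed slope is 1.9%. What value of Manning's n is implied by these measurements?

With bottom width b = 2.63 m and side slope z = 1.4: A = (b + zy)y = (2.63 + 1.4×1.29)×1.29 = 5.722 m²; P = b + 2y√(1+z²) = 2.63 + 2×1.29×1.72 = 7.069 m.
Hydraulic radius R = A/P = 5.722/7.069 = 0.8095 m.
Rearranging Manning's equation: n = (1/Q) A R^(2/3) S^(1/2) = (1/40.3) × 5.722 × 0.8095^(2/3) × √0.019 = 0.017.

n = 0.017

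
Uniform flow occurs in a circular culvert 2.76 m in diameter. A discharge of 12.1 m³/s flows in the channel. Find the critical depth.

At critical depth, Q² T / (g A³) = 1, i.e. A³/T = Q²/g = 12.1²/9.81 = 14.92.
Trying y = 1.85 m: A³/T = 29.86 — too large.
Trying y = 1.13 m: A³/T = 4.513 — too small.
Trying y = 1.54 m: A³/T = 14.75 — matches.

y_c = 1.54 m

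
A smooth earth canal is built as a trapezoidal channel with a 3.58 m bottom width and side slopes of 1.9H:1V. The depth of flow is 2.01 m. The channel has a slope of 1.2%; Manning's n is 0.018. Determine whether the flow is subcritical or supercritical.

supercritical

With bottom width b = 3.58 m and side slope z = 1.9: A = (b + zy)y = (3.58 + 1.9×2.01)×2.01 = 14.87 m²; P = b + 2y√(1+z²) = 3.58 + 2×2.01×2.147 = 12.21 m.
Hydraulic radius R = A/P = 14.87/12.21 = 1.218 m.
V = (1/n) R^(2/3) √S = (1/0.018) × 1.218^(2/3) × √0.012 = 6.94 m/s. Hydraulic depth D_h = A/T = 14.87/11.22 = 1.326 m.
Froude number Fr = V/√(g·D_h) = 6.94/√(9.81×1.326) = 1.92, which is greater than 1, so the flow is supercritical.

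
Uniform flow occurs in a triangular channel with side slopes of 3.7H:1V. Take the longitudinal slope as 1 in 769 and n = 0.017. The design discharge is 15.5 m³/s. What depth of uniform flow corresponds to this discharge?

y_n = 1.55 m

Manning's equation rearranged: A R^(2/3) = nQ / (1·√S) = 0.017 × 15.5 / (√0.0013) = 7.307.
Try y = 1.32 m: A R^(2/3) = 4.774 — too small.
Try y = 1.72 m: A R^(2/3) = 9.669 — too large.
Try y = 1.55 m: A R^(2/3) = 7.326 — ≈ 7.307.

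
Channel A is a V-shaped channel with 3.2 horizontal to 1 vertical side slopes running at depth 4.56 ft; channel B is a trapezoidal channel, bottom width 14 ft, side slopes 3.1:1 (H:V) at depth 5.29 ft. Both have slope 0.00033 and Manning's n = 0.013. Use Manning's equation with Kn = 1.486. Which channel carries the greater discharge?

Channel A: For a triangular section with side slope z = 3.2: A = zy² = 3.2×4.56² = 66.54 ft²; P = 2y√(1+z²) = 2×4.56×3.353 = 30.58 ft. Hydraulic radius R = A/P = 66.54/30.58 = 2.176 ft. Q_A = (1.486/0.013)·66.54·2.176^(2/3)·√0.00033 = 232 ft³/s.
Channel B: With bottom width b = 14 ft and side slope z = 3.1: A = (b + zy)y = (14 + 3.1×5.29)×5.29 = 160.8 ft²; P = b + 2y√(1+z²) = 14 + 2×5.29×3.257 = 48.46 ft. Hydraulic radius R = A/P = 160.8/48.46 = 3.318 ft. Q_B = (1.486/0.013)·160.8·3.318^(2/3)·√0.00033 = 742.9 ft³/s.
Q_A = 232 ft³/s vs Q_B = 742.9 ft³/s, so channel B carries more.

channel B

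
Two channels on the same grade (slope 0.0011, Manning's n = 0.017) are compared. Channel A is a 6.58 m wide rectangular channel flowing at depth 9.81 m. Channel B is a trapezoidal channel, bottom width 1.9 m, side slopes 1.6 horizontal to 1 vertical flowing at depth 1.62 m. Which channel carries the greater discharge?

channel A

Channel A: Flow area A = b·y = 6.58 × 9.81 = 64.55 m². Wetted perimeter P = b + 2y = 6.58 + 2×9.81 = 26.2 m. Hydraulic radius R = A/P = 64.55/26.2 = 2.464 m. Q_A = (1/0.017)·64.55·2.464^(2/3)·√0.0011 = 229.7 m³/s.
Channel B: With bottom width b = 1.9 m and side slope z = 1.6: A = (b + zy)y = (1.9 + 1.6×1.62)×1.62 = 7.277 m²; P = b + 2y√(1+z²) = 1.9 + 2×1.62×1.887 = 8.013 m. Hydraulic radius R = A/P = 7.277/8.013 = 0.9081 m. Q_B = (1/0.017)·7.277·0.9081^(2/3)·√0.0011 = 13.31 m³/s.
Q_A = 229.7 m³/s vs Q_B = 13.31 m³/s, so channel A carries more.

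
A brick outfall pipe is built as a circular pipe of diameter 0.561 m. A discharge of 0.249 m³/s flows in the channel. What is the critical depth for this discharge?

At critical depth, Q² T / (g A³) = 1, i.e. A³/T = Q²/g = 0.249²/9.81 = 0.00632.
Trying y = 0.292 m: A³/T = 0.003923 — low.
Trying y = 0.331 m: A³/T = 0.006335 — ≈ 0.00632.

y_c = 0.331 m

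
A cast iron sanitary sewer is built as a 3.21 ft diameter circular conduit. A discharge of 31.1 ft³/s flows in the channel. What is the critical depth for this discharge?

At critical depth, Q² T / (g A³) = 1, i.e. A³/T = Q²/g = 31.1²/32.2 = 30.04.
At y = 1.47 ft: A³/T = 14.75 — short.
At y = 2.01 ft: A³/T = 48.82 — over.
At y = 1.77 ft: A³/T = 29.99 — matches.

y_c = 1.77 ft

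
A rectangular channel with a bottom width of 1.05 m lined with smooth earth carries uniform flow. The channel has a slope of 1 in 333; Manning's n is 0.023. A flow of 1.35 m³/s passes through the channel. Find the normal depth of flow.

Manning's equation rearranged: A R^(2/3) = nQ / (1·√S) = 0.023 × 1.35 / (√0.003003) = 0.5666.
Try y = 1.17 m: A R^(2/3) = 0.6244 — high.
Try y = 0.873 m: A R^(2/3) = 0.4358 — low.
Try y = 1.08 m: A R^(2/3) = 0.5667 — matches.

y_n = 1.08 m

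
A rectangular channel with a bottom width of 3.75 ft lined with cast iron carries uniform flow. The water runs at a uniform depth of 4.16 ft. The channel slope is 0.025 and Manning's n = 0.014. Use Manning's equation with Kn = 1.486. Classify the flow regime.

Flow area A = b·y = 3.75 × 4.16 = 15.6 ft². Wetted perimeter P = b + 2y = 3.75 + 2×4.16 = 12.07 ft.
Hydraulic radius R = A/P = 15.6/12.07 = 1.292 ft.
V = (1.486/n) R^(2/3) √S = (1.486/0.014) × 1.292^(2/3) × √0.025 = 19.91 ft/s. Hydraulic depth D_h = A/T = 15.6/3.75 = 4.16 ft.
Froude number Fr = V/√(g·D_h) = 19.91/√(32.2×4.16) = 1.72, which is greater than 1, so the flow is supercritical.

supercritical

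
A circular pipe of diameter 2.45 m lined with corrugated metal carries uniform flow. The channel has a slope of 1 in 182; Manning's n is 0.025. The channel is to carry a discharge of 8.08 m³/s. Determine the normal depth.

y_n = 1.66 m

Manning's equation rearranged: A R^(2/3) = nQ / (1·√S) = 0.025 × 8.08 / (√0.005495) = 2.725.
Try y = 1.22 m: A R^(2/3) = 1.688 — short.
Try y = 1.99 m: A R^(2/3) = 3.372 — over.
Try y = 1.66 m: A R^(2/3) = 2.725 — matches.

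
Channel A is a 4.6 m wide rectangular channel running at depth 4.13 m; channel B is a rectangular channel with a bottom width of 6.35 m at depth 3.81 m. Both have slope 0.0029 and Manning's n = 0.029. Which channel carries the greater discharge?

channel B

Channel A: Flow area A = b·y = 4.6 × 4.13 = 19 m². Wetted perimeter P = b + 2y = 4.6 + 2×4.13 = 12.86 m. Hydraulic radius R = A/P = 19/12.86 = 1.477 m. Q_A = (1/0.029)·19·1.477^(2/3)·√0.0029 = 45.76 m³/s.
Channel B: Flow area A = b·y = 6.35 × 3.81 = 24.19 m². Wetted perimeter P = b + 2y = 6.35 + 2×3.81 = 13.97 m. Hydraulic radius R = A/P = 24.19/13.97 = 1.732 m. Q_B = (1/0.029)·24.19·1.732^(2/3)·√0.0029 = 64.79 m³/s.
Q_A = 45.76 m³/s vs Q_B = 64.79 m³/s, so channel B carries more.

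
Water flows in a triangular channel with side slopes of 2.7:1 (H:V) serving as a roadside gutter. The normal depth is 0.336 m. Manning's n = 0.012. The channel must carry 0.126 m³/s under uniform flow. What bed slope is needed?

S = 0.000289

For a triangular section with side slope z = 2.7: A = zy² = 2.7×0.336² = 0.3048 m²; P = 2y√(1+z²) = 2×0.336×2.879 = 1.935 m.
Hydraulic radius R = A/P = 0.3048/1.935 = 0.1575 m.
From Manning's equation, S = [nQ / (1 A R^(2/3))]² = [0.012 × 0.126 / (1 × 0.3048 × 0.1575^(2/3))]² = 0.000289.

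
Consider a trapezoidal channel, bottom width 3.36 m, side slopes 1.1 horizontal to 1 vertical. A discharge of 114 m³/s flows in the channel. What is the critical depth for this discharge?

At critical depth, Q² T / (g A³) = 1, i.e. A³/T = Q²/g = 114²/9.81 = 1325.
Trying y = 4.17 m: A³/T = 2904 — over.
Trying y = 3.42 m: A³/T = 1328 — close enough.

y_c = 3.42 m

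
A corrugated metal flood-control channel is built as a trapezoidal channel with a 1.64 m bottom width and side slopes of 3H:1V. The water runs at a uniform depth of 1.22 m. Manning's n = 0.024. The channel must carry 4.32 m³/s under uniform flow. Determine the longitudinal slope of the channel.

S = 0.000421

With bottom width b = 1.64 m and side slope z = 3: A = (b + zy)y = (1.64 + 3×1.22)×1.22 = 6.466 m²; P = b + 2y√(1+z²) = 1.64 + 2×1.22×3.162 = 9.356 m.
Hydraulic radius R = A/P = 6.466/9.356 = 0.6911 m.
From Manning's equation, S = [nQ / (1 A R^(2/3))]² = [0.024 × 4.32 / (1 × 6.466 × 0.6911^(2/3))]² = 0.000421.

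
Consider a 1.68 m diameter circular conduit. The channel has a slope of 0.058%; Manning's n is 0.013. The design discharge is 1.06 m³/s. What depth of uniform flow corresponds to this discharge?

Manning's equation rearranged: A R^(2/3) = nQ / (1·√S) = 0.013 × 1.06 / (√0.00058) = 0.5722.
Trying y = 0.947 m: A R^(2/3) = 0.7575 — too large.
Trying y = 0.8 m: A R^(2/3) = 0.5717 — matches.

y_n = 0.8 m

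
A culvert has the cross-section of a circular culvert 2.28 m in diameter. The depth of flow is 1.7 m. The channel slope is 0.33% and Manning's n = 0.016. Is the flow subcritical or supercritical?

subcritical

For a circular section of diameter D = 2.28 m at depth y = 1.7 m, the central angle is θ = 2 arccos(1 − 2y/D) = 4.169 rad. Then A = (D²/8)(θ − sin θ) = 3.265 m² and P = Dθ/2 = 4.752 m.
Hydraulic radius R = A/P = 3.265/4.752 = 0.687 m.
V = (1/n) R^(2/3) √S = (1/0.016) × 0.687^(2/3) × √0.0033 = 2.795 m/s. Hydraulic depth D_h = A/T = 3.265/1.986 = 1.644 m.
Froude number Fr = V/√(g·D_h) = 2.795/√(9.81×1.644) = 0.696, which is less than 1, so the flow is subcritical.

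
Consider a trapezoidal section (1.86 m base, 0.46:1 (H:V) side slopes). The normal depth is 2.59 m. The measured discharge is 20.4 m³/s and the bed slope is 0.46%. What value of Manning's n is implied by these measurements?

n = 0.0271

With bottom width b = 1.86 m and side slope z = 0.46: A = (b + zy)y = (1.86 + 0.46×2.59)×2.59 = 7.903 m²; P = b + 2y√(1+z²) = 1.86 + 2×2.59×1.101 = 7.562 m.
Hydraulic radius R = A/P = 7.903/7.562 = 1.045 m.
Rearranging Manning's equation: n = (1/Q) A R^(2/3) S^(1/2) = (1/20.4) × 7.903 × 1.045^(2/3) × √0.0046 = 0.0271.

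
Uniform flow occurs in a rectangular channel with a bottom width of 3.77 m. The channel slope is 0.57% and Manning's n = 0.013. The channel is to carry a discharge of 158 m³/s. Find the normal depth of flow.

Manning's equation rearranged: A R^(2/3) = nQ / (1·√S) = 0.013 × 158 / (√0.0057) = 27.21.
Trying y = 6.82 m: A R^(2/3) = 33.34 — over.
Trying y = 4.17 m: A R^(2/3) = 18.71 — short.
Trying y = 5.72 m: A R^(2/3) = 27.22 — ≈ 27.21.

y_n = 5.72 m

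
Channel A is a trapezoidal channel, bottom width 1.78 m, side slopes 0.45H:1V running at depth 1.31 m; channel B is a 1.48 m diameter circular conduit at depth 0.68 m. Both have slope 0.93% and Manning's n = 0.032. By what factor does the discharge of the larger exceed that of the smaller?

6.19

Channel A: With bottom width b = 1.78 m and side slope z = 0.45: A = (b + zy)y = (1.78 + 0.45×1.31)×1.31 = 3.104 m²; P = b + 2y√(1+z²) = 1.78 + 2×1.31×1.097 = 4.653 m. Hydraulic radius R = A/P = 3.104/4.653 = 0.6671 m. Q_A = (1/0.032)·3.104·0.6671^(2/3)·√0.0093 = 7.142 m³/s.
Channel B: For a circular section of diameter D = 1.48 m at depth y = 0.68 m, the central angle is θ = 2 arccos(1 − 2y/D) = 2.979 rad. Then A = (D²/8)(θ − sin θ) = 0.7715 m² and P = Dθ/2 = 2.205 m. Hydraulic radius R = A/P = 0.7715/2.205 = 0.3499 m. Q_B = (1/0.032)·0.7715·0.3499^(2/3)·√0.0093 = 1.154 m³/s.
The larger discharge is 7.142 m³/s and the smaller is 1.154 m³/s; the ratio is 6.19.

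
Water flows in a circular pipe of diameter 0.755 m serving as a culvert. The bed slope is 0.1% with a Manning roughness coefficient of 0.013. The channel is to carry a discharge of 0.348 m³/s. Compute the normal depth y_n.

y_n = 0.6 m

Manning's equation rearranged: A R^(2/3) = nQ / (1·√S) = 0.013 × 0.348 / (√0.001) = 0.1431.
At y = 0.656 m: A R^(2/3) = 0.1541 — over.
At y = 0.444 m: A R^(2/3) = 0.09596 — short.
At y = 0.6 m: A R^(2/3) = 0.143 — matches.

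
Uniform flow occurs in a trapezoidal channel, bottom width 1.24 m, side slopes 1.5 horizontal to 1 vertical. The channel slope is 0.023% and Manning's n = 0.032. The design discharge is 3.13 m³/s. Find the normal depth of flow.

Manning's equation rearranged: A R^(2/3) = nQ / (1·√S) = 0.032 × 3.13 / (√0.00023) = 6.604.
Trying y = 2.19 m: A R^(2/3) = 10.46 — over.
Trying y = 1.27 m: A R^(2/3) = 3.108 — short.
Trying y = 1.79 m: A R^(2/3) = 6.613 — ≈ 6.604.

y_n = 1.79 m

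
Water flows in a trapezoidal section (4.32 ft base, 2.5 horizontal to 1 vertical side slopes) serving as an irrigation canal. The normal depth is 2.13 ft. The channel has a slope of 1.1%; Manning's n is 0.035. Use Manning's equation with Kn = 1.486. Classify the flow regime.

With bottom width b = 4.32 ft and side slope z = 2.5: A = (b + zy)y = (4.32 + 2.5×2.13)×2.13 = 20.54 ft²; P = b + 2y√(1+z²) = 4.32 + 2×2.13×2.693 = 15.79 ft.
Hydraulic radius R = A/P = 20.54/15.79 = 1.301 ft.
V = (1.486/n) R^(2/3) √S = (1.486/0.035) × 1.301^(2/3) × √0.011 = 5.307 ft/s. Hydraulic depth D_h = A/T = 20.54/14.97 = 1.372 ft.
Froude number Fr = V/√(g·D_h) = 5.307/√(32.2×1.372) = 0.798, which is less than 1, so the flow is subcritical.

subcritical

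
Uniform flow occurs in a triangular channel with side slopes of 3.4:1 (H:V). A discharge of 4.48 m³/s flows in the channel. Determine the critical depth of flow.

At critical depth, Q² T / (g A³) = 1, i.e. A³/T = Q²/g = 4.48²/9.81 = 2.046.
Try y = 0.972 m: A³/T = 5.015 — high.
Try y = 0.574 m: A³/T = 0.3602 — low.
Try y = 0.812 m: A³/T = 2.04 — close enough.

y_c = 0.812 m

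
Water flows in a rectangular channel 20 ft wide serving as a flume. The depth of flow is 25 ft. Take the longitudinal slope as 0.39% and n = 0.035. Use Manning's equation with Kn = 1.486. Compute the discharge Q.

Flow area A = b·y = 20 × 25 = 500 ft². Wetted perimeter P = b + 2y = 20 + 2×25 = 70 ft.
Hydraulic radius R = A/P = 500/70 = 7.143 ft.
Manning's equation: Q = (1.486/n) A R^(2/3) S^(1/2) = (1.486/0.035) × 500 × 7.143^(2/3) × 0.0039^(1/2) = 4920 ft³/s.

Q = 4920 ft³/s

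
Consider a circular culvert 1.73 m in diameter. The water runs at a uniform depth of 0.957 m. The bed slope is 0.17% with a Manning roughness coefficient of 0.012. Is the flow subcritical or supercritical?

subcritical

For a circular section of diameter D = 1.73 m at depth y = 0.957 m, the central angle is θ = 2 arccos(1 − 2y/D) = 3.355 rad. Then A = (D²/8)(θ − sin θ) = 1.334 m² and P = Dθ/2 = 2.902 m.
Hydraulic radius R = A/P = 1.334/2.902 = 0.4598 m.
V = (1/n) R^(2/3) √S = (1/0.012) × 0.4598^(2/3) × √0.0017 = 2.047 m/s. Hydraulic depth D_h = A/T = 1.334/1.72 = 0.7756 m.
Froude number Fr = V/√(g·D_h) = 2.047/√(9.81×0.7756) = 0.742, which is less than 1, so the flow is subcritical.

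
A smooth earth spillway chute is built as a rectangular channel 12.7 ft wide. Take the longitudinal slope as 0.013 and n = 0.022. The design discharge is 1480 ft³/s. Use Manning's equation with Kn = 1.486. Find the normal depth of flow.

Manning's equation rearranged: A R^(2/3) = nQ / (1.486·√S) = 0.022 × 1480 / (1.486 × √0.013) = 192.2.
At y = 8.11 ft: A R^(2/3) = 240.2 — too large.
At y = 6.84 ft: A R^(2/3) = 192.3 — close enough.

y_n = 6.84 ft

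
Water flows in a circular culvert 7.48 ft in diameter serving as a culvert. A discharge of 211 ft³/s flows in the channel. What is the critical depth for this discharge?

y_c = 3.72 ft

At critical depth, Q² T / (g A³) = 1, i.e. A³/T = Q²/g = 211²/32.2 = 1383.
Trying y = 2.86 ft: A³/T = 507.3 — too small.
Trying y = 4.22 ft: A³/T = 2249 — too large.
Trying y = 3.72 ft: A³/T = 1389 — matches.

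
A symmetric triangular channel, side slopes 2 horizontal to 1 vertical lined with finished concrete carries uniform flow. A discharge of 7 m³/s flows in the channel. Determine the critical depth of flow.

At critical depth, Q² T / (g A³) = 1, i.e. A³/T = Q²/g = 7²/9.81 = 4.995.
Try y = 1.45 m: A³/T = 12.82 — over.
Try y = 1.03 m: A³/T = 2.319 — short.
Try y = 1.2 m: A³/T = 4.977 — close enough.

y_c = 1.2 m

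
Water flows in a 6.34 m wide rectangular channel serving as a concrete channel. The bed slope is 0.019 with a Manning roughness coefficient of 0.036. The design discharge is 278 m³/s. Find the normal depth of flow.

Manning's equation rearranged: A R^(2/3) = nQ / (1·√S) = 0.036 × 278 / (√0.019) = 72.61.
Trying y = 5.89 m: A R^(2/3) = 60.47 — low.
Trying y = 6.84 m: A R^(2/3) = 72.6 — matches.

y_n = 6.84 m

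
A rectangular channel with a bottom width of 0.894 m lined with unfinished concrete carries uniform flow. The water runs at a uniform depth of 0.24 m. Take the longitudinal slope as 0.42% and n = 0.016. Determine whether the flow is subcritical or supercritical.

Flow area A = b·y = 0.894 × 0.24 = 0.2146 m². Wetted perimeter P = b + 2y = 0.894 + 2×0.24 = 1.374 m.
Hydraulic radius R = A/P = 0.2146/1.374 = 0.1562 m.
V = (1/n) R^(2/3) √S = (1/0.016) × 0.1562^(2/3) × √0.0042 = 1.175 m/s. Hydraulic depth D_h = A/T = 0.2146/0.894 = 0.24 m.
Froude number Fr = V/√(g·D_h) = 1.175/√(9.81×0.24) = 0.765, which is less than 1, so the flow is subcritical.

subcritical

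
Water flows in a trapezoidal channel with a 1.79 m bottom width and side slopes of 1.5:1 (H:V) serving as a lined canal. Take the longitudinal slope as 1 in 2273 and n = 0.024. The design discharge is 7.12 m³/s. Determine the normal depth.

Manning's equation rearranged: A R^(2/3) = nQ / (1·√S) = 0.024 × 7.12 / (√0.0004399) = 8.147.
Trying y = 1.4 m: A R^(2/3) = 4.679 — too small.
Trying y = 2.24 m: A R^(2/3) = 12.8 — too large.
Trying y = 1.82 m: A R^(2/3) = 8.144 — close enough.

y_n = 1.82 m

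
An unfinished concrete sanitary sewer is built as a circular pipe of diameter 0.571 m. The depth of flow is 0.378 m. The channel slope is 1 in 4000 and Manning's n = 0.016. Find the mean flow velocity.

V = 0.298 m/s

For a circular section of diameter D = 0.571 m at depth y = 0.378 m, the central angle is θ = 2 arccos(1 − 2y/D) = 3.801 rad. Then A = (D²/8)(θ − sin θ) = 0.1799 m² and P = Dθ/2 = 1.085 m.
Hydraulic radius R = A/P = 0.1799/1.085 = 0.1658 m.
From Manning's equation, V = (1/n) R^(2/3) S^(1/2) = (1/0.016) × 0.1658^(2/3) × 0.00025^(1/2) = 0.298 m/s.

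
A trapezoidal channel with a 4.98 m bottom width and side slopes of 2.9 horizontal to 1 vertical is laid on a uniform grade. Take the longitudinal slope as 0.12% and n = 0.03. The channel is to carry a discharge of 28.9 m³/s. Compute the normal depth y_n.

y_n = 2 m

Manning's equation rearranged: A R^(2/3) = nQ / (1·√S) = 0.03 × 28.9 / (√0.0012) = 25.03.
Trying y = 1.56 m: A R^(2/3) = 15.01 — too small.
Trying y = 2.43 m: A R^(2/3) = 37.78 — too large.
Trying y = 2 m: A R^(2/3) = 25.02 — ≈ 25.03.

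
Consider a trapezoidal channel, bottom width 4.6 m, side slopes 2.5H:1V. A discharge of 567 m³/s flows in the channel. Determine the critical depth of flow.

y_c = 5.53 m

At critical depth, Q² T / (g A³) = 1, i.e. A³/T = Q²/g = 567²/9.81 = 32770.
Trying y = 4.94 m: A³/T = 20040 — short.
Trying y = 6.43 m: A³/T = 63930 — over.
Trying y = 5.53 m: A³/T = 32800 — matches.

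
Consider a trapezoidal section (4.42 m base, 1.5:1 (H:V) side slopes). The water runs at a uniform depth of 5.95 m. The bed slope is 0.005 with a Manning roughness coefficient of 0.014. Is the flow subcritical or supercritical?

supercritical

With bottom width b = 4.42 m and side slope z = 1.5: A = (b + zy)y = (4.42 + 1.5×5.95)×5.95 = 79.4 m²; P = b + 2y√(1+z²) = 4.42 + 2×5.95×1.803 = 25.87 m.
Hydraulic radius R = A/P = 79.4/25.87 = 3.069 m.
V = (1/n) R^(2/3) √S = (1/0.014) × 3.069^(2/3) × √0.005 = 10.67 m/s. Hydraulic depth D_h = A/T = 79.4/22.27 = 3.565 m.
Froude number Fr = V/√(g·D_h) = 10.67/√(9.81×3.565) = 1.8, which is greater than 1, so the flow is supercritical.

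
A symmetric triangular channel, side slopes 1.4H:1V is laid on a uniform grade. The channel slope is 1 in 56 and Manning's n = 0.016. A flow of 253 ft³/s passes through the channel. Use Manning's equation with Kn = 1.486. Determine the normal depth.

y_n = 3.42 ft

Manning's equation rearranged: A R^(2/3) = nQ / (1.486·√S) = 0.016 × 253 / (1.486 × √0.01786) = 20.39.
At y = 2.84 ft: A R^(2/3) = 12.43 — short.
At y = 3.42 ft: A R^(2/3) = 20.41 — ≈ 20.39.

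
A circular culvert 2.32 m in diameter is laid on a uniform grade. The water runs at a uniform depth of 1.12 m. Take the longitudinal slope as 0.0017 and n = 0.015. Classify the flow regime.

For a circular section of diameter D = 2.32 m at depth y = 1.12 m, the central angle is θ = 2 arccos(1 − 2y/D) = 3.073 rad. Then A = (D²/8)(θ − sin θ) = 2.021 m² and P = Dθ/2 = 3.564 m.
Hydraulic radius R = A/P = 2.021/3.564 = 0.567 m.
V = (1/n) R^(2/3) √S = (1/0.015) × 0.567^(2/3) × √0.0017 = 1.883 m/s. Hydraulic depth D_h = A/T = 2.021/2.319 = 0.8716 m.
Froude number Fr = V/√(g·D_h) = 1.883/√(9.81×0.8716) = 0.644, which is less than 1, so the flow is subcritical.

subcritical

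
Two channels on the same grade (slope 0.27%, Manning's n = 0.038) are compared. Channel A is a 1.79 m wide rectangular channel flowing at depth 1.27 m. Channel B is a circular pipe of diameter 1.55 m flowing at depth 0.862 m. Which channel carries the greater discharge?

channel A

Channel A: Flow area A = b·y = 1.79 × 1.27 = 2.273 m². Wetted perimeter P = b + 2y = 1.79 + 2×1.27 = 4.33 m. Hydraulic radius R = A/P = 2.273/4.33 = 0.525 m. Q_A = (1/0.038)·2.273·0.525^(2/3)·√0.0027 = 2.023 m³/s.
Channel B: For a circular section of diameter D = 1.55 m at depth y = 0.862 m, the central angle is θ = 2 arccos(1 − 2y/D) = 3.367 rad. Then A = (D²/8)(θ − sin θ) = 1.078 m² and P = Dθ/2 = 2.609 m. Hydraulic radius R = A/P = 1.078/2.609 = 0.4132 m. Q_B = (1/0.038)·1.078·0.4132^(2/3)·√0.0027 = 0.8177 m³/s.
Q_A = 2.023 m³/s vs Q_B = 0.8177 m³/s, so channel A carries more.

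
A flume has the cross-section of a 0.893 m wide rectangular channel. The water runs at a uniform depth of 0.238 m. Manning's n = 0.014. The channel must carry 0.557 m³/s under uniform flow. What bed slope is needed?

Flow area A = b·y = 0.893 × 0.238 = 0.2125 m². Wetted perimeter P = b + 2y = 0.893 + 2×0.238 = 1.369 m.
Hydraulic radius R = A/P = 0.2125/1.369 = 0.1552 m.
From Manning's equation, S = [nQ / (1 A R^(2/3))]² = [0.014 × 0.557 / (1 × 0.2125 × 0.1552^(2/3))]² = 0.0161.

S = 0.0161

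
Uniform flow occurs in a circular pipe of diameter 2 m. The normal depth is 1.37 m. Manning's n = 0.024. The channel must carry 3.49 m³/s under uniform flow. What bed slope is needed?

For a circular section of diameter D = 2 m at depth y = 1.37 m, the central angle is θ = 2 arccos(1 − 2y/D) = 3.9 rad. Then A = (D²/8)(θ − sin θ) = 2.294 m² and P = Dθ/2 = 3.9 m.
Hydraulic radius R = A/P = 2.294/3.9 = 0.5881 m.
From Manning's equation, S = [nQ / (1 A R^(2/3))]² = [0.024 × 3.49 / (1 × 2.294 × 0.5881^(2/3))]² = 0.00271.

S = 0.00271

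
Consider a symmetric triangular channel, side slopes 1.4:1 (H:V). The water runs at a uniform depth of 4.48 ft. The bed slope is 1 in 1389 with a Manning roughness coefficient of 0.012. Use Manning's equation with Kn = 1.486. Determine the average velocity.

For a triangular section with side slope z = 1.4: A = zy² = 1.4×4.48² = 28.1 ft²; P = 2y√(1+z²) = 2×4.48×1.72 = 15.42 ft.
Hydraulic radius R = A/P = 28.1/15.42 = 1.823 ft.
From Manning's equation, V = (1.486/n) R^(2/3) S^(1/2) = (1.486/0.012) × 1.823^(2/3) × 0.0007199^(1/2) = 4.96 ft/s.

V = 4.96 ft/s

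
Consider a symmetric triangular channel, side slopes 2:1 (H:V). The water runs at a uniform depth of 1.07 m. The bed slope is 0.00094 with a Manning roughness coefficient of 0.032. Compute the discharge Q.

Q = 1.34 m³/s

For a triangular section with side slope z = 2: A = zy² = 2×1.07² = 2.29 m²; P = 2y√(1+z²) = 2×1.07×2.236 = 4.785 m.
Hydraulic radius R = A/P = 2.29/4.785 = 0.4785 m.
Manning's equation: Q = (1/n) A R^(2/3) S^(1/2) = (1/0.032) × 2.29 × 0.4785^(2/3) × 0.00094^(1/2) = 1.34 m³/s.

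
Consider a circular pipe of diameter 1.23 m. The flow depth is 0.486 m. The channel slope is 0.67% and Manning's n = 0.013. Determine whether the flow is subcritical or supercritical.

supercritical

For a circular section of diameter D = 1.23 m at depth y = 0.486 m, the central angle is θ = 2 arccos(1 − 2y/D) = 2.719 rad. Then A = (D²/8)(θ − sin θ) = 0.4366 m² and P = Dθ/2 = 1.672 m.
Hydraulic radius R = A/P = 0.4366/1.672 = 0.2611 m.
V = (1/n) R^(2/3) √S = (1/0.013) × 0.2611^(2/3) × √0.0067 = 2.572 m/s. Hydraulic depth D_h = A/T = 0.4366/1.203 = 0.363 m.
Froude number Fr = V/√(g·D_h) = 2.572/√(9.81×0.363) = 1.36, which is greater than 1, so the flow is supercritical.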